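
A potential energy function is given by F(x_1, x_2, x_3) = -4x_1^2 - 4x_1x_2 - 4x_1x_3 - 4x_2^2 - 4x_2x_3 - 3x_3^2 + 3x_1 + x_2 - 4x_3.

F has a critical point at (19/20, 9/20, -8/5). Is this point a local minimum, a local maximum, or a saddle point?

The Hessian is constant: H = [[-8, -4, -4], [-4, -8, -4], [-4, -4, -6]].
Leading principal minors: Δ₁ = -8, Δ₂ = 48, Δ₃ = -160.
The minors alternate sign starting negative (−, +, −), so H is negative definite: a local maximum.

local maximum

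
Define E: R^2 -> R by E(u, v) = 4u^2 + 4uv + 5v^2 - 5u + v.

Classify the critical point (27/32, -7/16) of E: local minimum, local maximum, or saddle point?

The Hessian of E is constant: H = [[8, 4], [4, 10]].
det(H) = 8·10 − 4² = 64.
det(H) > 0 and tr(H) = 18 > 0, so H is positive definite and the point is a local minimum.

local minimum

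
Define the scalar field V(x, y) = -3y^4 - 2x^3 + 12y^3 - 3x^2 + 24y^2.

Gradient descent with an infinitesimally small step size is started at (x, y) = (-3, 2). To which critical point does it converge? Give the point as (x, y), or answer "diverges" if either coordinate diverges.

(-1, 0)

V is separable, so gradient descent decouples: x follows -∂V/∂x, y follows -∂V/∂y.
∂V/∂x = -6x(x + 1); at x=-3 this is -36, so x increases.
∂V/∂y = -12y(y - 4)(y + 1); at y=2 this is 144, so y decreases.
x converges to its nearest critical value -1 (a local min of the x-part); y converges to 0. The iterate converges to (-1, 0).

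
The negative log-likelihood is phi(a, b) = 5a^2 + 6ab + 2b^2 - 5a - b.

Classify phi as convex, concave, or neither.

phi is quadratic, so its Hessian is the constant matrix H = [[10, 6], [6, 4]].
det(H) = 4, tr(H) = 14.
det(H) > 0 and tr(H) > 0, so H is positive definite everywhere: convex.

convex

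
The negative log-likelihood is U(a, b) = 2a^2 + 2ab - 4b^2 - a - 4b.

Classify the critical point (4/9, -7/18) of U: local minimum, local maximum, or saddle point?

saddle point

The Hessian of U is constant: H = [[4, 2], [2, -8]].
det(H) = 4·(-8) − 2² = -36.
Since det(H) < 0, H is indefinite and the critical point is a saddle point.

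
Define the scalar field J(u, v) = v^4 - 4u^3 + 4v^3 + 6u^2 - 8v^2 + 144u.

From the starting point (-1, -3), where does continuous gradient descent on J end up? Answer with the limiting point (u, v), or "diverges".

J is separable, so gradient descent decouples: u follows -∂J/∂u, v follows -∂J/∂v.
∂J/∂u = -12(u - 4)(u + 3); at u=-1 this is 120, so u decreases.
∂J/∂v = 4v(v - 1)(v + 4); at v=-3 this is 48, so v decreases.
u converges to its nearest critical value -3 (a local min of the u-part); v converges to -4. The iterate converges to (-3, -4).

(-3, -4)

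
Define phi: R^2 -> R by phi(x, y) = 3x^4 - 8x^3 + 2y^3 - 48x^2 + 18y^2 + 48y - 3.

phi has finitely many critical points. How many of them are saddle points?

3

phi separates as a function of x plus a function of y, so ∇phi=0 decouples.
∂phi/∂x = 12x(x - 4)(x + 2) = 0 at x ∈ {-2, 0, 4}; ∂phi/∂y = 6(y + 2)(y + 4) = 0 at y ∈ {-4, -2}.
The Hessian is diagonal: diag(phi_xx, phi_yy). Second derivatives: phi_xx(-2)=144, phi_xx(0)=-96, phi_xx(4)=288; phi_yy(-4)=-12, phi_yy(-2)=12.
Saddle points occur where the two diagonal entries have opposite signs: (-2, -4), (0, -2), (4, -4). Count: 3.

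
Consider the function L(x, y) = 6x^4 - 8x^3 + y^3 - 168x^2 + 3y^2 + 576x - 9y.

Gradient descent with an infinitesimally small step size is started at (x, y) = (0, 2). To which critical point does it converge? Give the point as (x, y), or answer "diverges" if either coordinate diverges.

(-4, 1)

L is separable, so gradient descent decouples: x follows -∂L/∂x, y follows -∂L/∂y.
∂L/∂x = 24(x - 3)(x - 2)(x + 4); at x=0 this is 576, so x decreases.
∂L/∂y = 3(y - 1)(y + 3); at y=2 this is 15, so y decreases.
x converges to its nearest critical value -4 (a local min of the x-part); y converges to 1. The iterate converges to (-4, 1).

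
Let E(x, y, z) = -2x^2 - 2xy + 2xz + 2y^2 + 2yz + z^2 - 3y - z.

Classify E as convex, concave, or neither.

E is quadratic, so its Hessian is the constant matrix H = [[-4, -2, 2], [-2, 4, 2], [2, 2, 2]].
Leading principal minors: -4, -20, -56.
Neither pattern holds ⇒ H is indefinite ⇒ neither convex nor concave.

neither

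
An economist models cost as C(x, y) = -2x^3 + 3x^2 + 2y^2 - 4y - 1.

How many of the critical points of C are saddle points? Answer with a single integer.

C separates as a function of x plus a function of y, so ∇C=0 decouples.
∂C/∂x = -6x(x - 1) = 0 at x ∈ {0, 1}; ∂C/∂y = 4(y - 1) = 0 at y ∈ {1}.
The Hessian is diagonal: diag(C_xx, C_yy). Second derivatives: C_xx(0)=6, C_xx(1)=-6; C_yy(1)=4.
Saddle points occur where the two diagonal entries have opposite signs: (1, 1). Count: 1.

1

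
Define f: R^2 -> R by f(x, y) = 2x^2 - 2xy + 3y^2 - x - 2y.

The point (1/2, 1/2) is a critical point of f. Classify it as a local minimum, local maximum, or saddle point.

The Hessian of f is constant: H = [[4, -2], [-2, 6]].
det(H) = 4·6 − (-2)² = 20.
det(H) > 0 and tr(H) = 10 > 0, so H is positive definite and the point is a local minimum.

local minimum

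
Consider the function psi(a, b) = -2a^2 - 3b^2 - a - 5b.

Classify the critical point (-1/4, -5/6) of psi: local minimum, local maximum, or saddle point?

The Hessian of psi is constant: H = [[-4, 0], [0, -6]].
det(H) = (-4)·(-6) − 0² = 24.
det(H) > 0 and tr(H) = -10 < 0, so H is negative definite and the point is a local maximum.

local maximum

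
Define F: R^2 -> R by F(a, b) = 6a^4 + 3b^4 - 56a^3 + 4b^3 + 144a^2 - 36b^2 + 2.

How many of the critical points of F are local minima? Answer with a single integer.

F separates as a function of a plus a function of b, so ∇F=0 decouples.
∂F/∂a = 24a(a - 4)(a - 3) = 0 at a ∈ {0, 3, 4}; ∂F/∂b = 12b(b - 2)(b + 3) = 0 at b ∈ {-3, 0, 2}.
The Hessian is diagonal: diag(F_aa, F_bb). Second derivatives: F_aa(0)=288, F_aa(3)=-72, F_aa(4)=96; F_bb(-3)=180, F_bb(0)=-72, F_bb(2)=120.
Local minima occur where both diagonal entries positive: (0, -3), (0, 2), (4, -3), (4, 2). Count: 4.

4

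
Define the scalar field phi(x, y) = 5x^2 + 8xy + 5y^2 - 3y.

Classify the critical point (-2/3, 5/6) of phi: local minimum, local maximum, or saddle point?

The Hessian of phi is constant: H = [[10, 8], [8, 10]].
det(H) = 10·10 − 8² = 36.
det(H) > 0 and tr(H) = 20 > 0, so H is positive definite and the point is a local minimum.

local minimum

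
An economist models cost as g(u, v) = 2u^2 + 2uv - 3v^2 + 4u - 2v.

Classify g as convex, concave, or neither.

neither

g is quadratic, so its Hessian is the constant matrix H = [[4, 2], [2, -6]].
det(H) = -28, tr(H) = -2.
det(H) < 0, so H is indefinite: neither convex nor concave.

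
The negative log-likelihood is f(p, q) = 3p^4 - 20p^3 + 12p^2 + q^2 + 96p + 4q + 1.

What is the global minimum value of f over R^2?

f(p,q) separates as A(p) + B(q) + 1, so its minimum is min A + min B + 1.
A'(p) = 12(p - 4)(p - 2)(p + 1) vanishes at p ∈ {-1, 2, 4}; B'(q) = 2q + 4 vanishes at q ∈ {-2}.
Local minima of A (where A''>0): A(-1)=-61, A(4)=64. Local minima of B: B(-2)=-4.
So the global minimum of f is A(-1) + B(-2) + 1 = -61 − 4 + 1 = -64, attained at (-1, -2).

-64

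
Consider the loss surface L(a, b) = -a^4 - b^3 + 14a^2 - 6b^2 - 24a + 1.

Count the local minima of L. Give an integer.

L separates as a function of a plus a function of b, so ∇L=0 decouples.
∂L/∂a = -4(a - 2)(a - 1)(a + 3) = 0 at a ∈ {-3, 1, 2}; ∂L/∂b = -3b(b + 4) = 0 at b ∈ {-4, 0}.
The Hessian is diagonal: diag(L_aa, L_bb). Second derivatives: L_aa(-3)=-80, L_aa(1)=16, L_aa(2)=-20; L_bb(-4)=12, L_bb(0)=-12.
Local minima occur where both diagonal entries positive: (1, -4). Count: 1.

1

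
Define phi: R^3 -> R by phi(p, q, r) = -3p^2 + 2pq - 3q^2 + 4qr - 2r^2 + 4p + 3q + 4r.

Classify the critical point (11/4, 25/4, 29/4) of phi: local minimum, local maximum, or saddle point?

local maximum

The Hessian is constant: H = [[-6, 2, 0], [2, -6, 4], [0, 4, -4]].
Leading principal minors: Δ₁ = -6, Δ₂ = 32, Δ₃ = -32.
The minors alternate sign starting negative (−, +, −), so H is negative definite: a local maximum.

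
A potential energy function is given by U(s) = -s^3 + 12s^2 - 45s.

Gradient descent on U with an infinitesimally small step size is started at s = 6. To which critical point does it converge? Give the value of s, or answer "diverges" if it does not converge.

U'(s) = -3(s - 5)(s - 3), so U'(6) = -9.
Gradient descent moves in the -U' direction, i.e. s is increasing.
There is no critical point above s=6, and U' keeps the same sign, so the iterate runs off to +∞.

diverges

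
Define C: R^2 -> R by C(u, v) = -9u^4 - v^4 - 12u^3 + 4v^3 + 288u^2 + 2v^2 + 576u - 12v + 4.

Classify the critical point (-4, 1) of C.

saddle point

The mixed partial ∂²C/∂u∂v is 0, so the Hessian at any point is diag(C_uu, C_vv) = diag(36(-3u^2 - 2u + 16), 4(-3v^2 + 6v + 1)).
At (-4, 1): H = diag(-864, 16).
The eigenvalues have opposite signs, so H is indefinite: a saddle point.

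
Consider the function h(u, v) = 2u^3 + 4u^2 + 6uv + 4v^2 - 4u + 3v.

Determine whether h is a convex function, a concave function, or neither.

neither

The term 2u^3 is cubic, so the Hessian is not constant.
∂²h/∂u² = 12u + 8, which takes both signs as u varies (negative for sufficiently negative u). A diagonal entry of the Hessian changing sign means the Hessian is neither positive- nor negative-semidefinite on all of R^2.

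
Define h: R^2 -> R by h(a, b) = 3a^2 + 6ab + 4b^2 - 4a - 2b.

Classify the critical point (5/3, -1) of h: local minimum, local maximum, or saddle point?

local minimum

The Hessian of h is constant: H = [[6, 6], [6, 8]].
det(H) = 6·8 − 6² = 12.
det(H) > 0 and tr(H) = 14 > 0, so H is positive definite and the point is a local minimum.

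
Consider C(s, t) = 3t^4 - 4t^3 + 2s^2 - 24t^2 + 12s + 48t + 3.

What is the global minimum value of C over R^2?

-127

C(s,t) separates as P(s) + Q(t) + 3, so its minimum is min P + min Q + 3.
P'(s) = 4s + 12 vanishes at s ∈ {-3}; Q'(t) = 12(t - 2)(t - 1)(t + 2) vanishes at t ∈ {-2, 1, 2}.
Local minima of P (where P''>0): P(-3)=-18. Local minima of Q: Q(-2)=-112, Q(2)=16.
So the global minimum of C is P(-3) + Q(-2) + 3 = -18 − 112 + 3 = -127, attained at (-3, -2).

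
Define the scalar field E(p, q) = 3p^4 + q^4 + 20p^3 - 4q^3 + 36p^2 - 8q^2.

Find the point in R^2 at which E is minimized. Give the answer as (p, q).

E(p,q) separates as A(p) + B(q), so its minimum is min A + min B.
A'(p) = 12p(p + 2)(p + 3) vanishes at p ∈ {-3, -2, 0}; B'(q) = 4q(q - 4)(q + 1) vanishes at q ∈ {-1, 0, 4}.
Local minima of A (where A''>0): A(-3)=27, A(0)=0. Local minima of B: B(-1)=-3, B(4)=-128.
So the global minimum of E is A(0) + B(4) = 0 − 128 = -128, attained at (0, 4).

(0, 4)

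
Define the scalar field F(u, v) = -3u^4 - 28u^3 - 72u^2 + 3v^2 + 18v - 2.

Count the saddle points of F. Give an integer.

F separates as a function of u plus a function of v, so ∇F=0 decouples.
∂F/∂u = -12u(u + 3)(u + 4) = 0 at u ∈ {-4, -3, 0}; ∂F/∂v = 6(v + 3) = 0 at v ∈ {-3}.
The Hessian is diagonal: diag(F_uu, F_vv). Second derivatives: F_uu(-4)=-48, F_uu(-3)=36, F_uu(0)=-144; F_vv(-3)=6.
Saddle points occur where the two diagonal entries have opposite signs: (-4, -3), (0, -3). Count: 2.

2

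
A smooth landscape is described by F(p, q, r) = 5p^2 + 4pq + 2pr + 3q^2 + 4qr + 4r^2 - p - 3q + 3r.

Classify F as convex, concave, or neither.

convex

F is quadratic, so its Hessian is the constant matrix H = [[10, 4, 2], [4, 6, 4], [2, 4, 8]].
Leading principal minors: 10, 44, 232.
All positive ⇒ H ≻ 0 ⇒ convex.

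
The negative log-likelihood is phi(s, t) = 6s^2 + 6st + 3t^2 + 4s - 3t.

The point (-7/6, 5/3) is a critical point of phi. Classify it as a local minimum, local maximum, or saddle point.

local minimum

The Hessian of phi is constant: H = [[12, 6], [6, 6]].
det(H) = 12·6 − 6² = 36.
det(H) > 0 and tr(H) = 18 > 0, so H is positive definite and the point is a local minimum.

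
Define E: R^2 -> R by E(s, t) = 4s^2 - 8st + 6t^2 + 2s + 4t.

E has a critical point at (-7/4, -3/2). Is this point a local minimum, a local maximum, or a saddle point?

The Hessian of E is constant: H = [[8, -8], [-8, 12]].
det(H) = 8·12 − (-8)² = 32.
det(H) > 0 and tr(H) = 20 > 0, so H is positive definite and the point is a local minimum.

local minimum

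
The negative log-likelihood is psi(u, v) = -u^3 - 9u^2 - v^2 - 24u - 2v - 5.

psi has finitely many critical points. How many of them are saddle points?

psi separates as a function of u plus a function of v, so ∇psi=0 decouples.
∂psi/∂u = -3(u + 2)(u + 4) = 0 at u ∈ {-4, -2}; ∂psi/∂v = -2(v + 1) = 0 at v ∈ {-1}.
The Hessian is diagonal: diag(psi_uu, psi_vv). Second derivatives: psi_uu(-4)=6, psi_uu(-2)=-6; psi_vv(-1)=-2.
Saddle points occur where the two diagonal entries have opposite signs: (-4, -1). Count: 1.

1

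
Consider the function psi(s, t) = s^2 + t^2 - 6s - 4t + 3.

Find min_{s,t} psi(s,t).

-10

psi(s,t) separates as P(s) + Q(t) + 3, so its minimum is min P + min Q + 3.
P'(s) = 2s - 6 vanishes at s ∈ {3}; Q'(t) = 2(t - 2) vanishes at t ∈ {2}.
Local minima of P (where P''>0): P(3)=-9. Local minima of Q: Q(2)=-4.
So the global minimum of psi is P(3) + Q(2) + 3 = -9 − 4 + 3 = -10, attained at (3, 2).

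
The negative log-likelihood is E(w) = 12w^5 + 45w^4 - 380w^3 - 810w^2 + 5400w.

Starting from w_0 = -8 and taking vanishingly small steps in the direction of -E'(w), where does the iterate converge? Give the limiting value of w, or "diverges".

diverges

E'(w) = 60(w - 3)(w - 2)(w + 3)(w + 5), so E'(-8) = 99000.
Gradient descent moves in the -E' direction, i.e. w is decreasing.
There is no critical point below w=-8, and E' keeps the same sign, so the iterate runs off to −∞.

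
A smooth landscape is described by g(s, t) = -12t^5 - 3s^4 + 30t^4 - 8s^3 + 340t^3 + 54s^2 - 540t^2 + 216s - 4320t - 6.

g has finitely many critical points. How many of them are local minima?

g separates as a function of s plus a function of t, so ∇g=0 decouples.
∂g/∂s = -12(s - 3)(s + 2)(s + 3) = 0 at s ∈ {-3, -2, 3}; ∂g/∂t = -60(t - 4)(t - 3)(t + 2)(t + 3) = 0 at t ∈ {-3, -2, 3, 4}.
The Hessian is diagonal: diag(g_ss, g_tt). Second derivatives: g_ss(-3)=-72, g_ss(-2)=60, g_ss(3)=-360; g_tt(-3)=2520, g_tt(-2)=-1800, g_tt(3)=1800, g_tt(4)=-2520.
Local minima occur where both diagonal entries positive: (-2, -3), (-2, 3). Count: 2.

2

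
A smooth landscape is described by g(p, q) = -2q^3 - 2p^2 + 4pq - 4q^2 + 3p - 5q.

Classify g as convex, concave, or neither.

neither

The term -2q^3 is cubic, so the Hessian is not constant.
∂²g/∂q² = -12q - 8, which takes both signs as q varies (negative for sufficiently large q). A diagonal entry of the Hessian changing sign means the Hessian is neither positive- nor negative-semidefinite on all of R^2.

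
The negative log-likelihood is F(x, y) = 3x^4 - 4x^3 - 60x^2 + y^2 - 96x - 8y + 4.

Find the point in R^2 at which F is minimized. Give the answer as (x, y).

F(x,y) separates as P(x) + Q(y) + 4, so its minimum is min P + min Q + 4.
P'(x) = 12(x - 4)(x + 1)(x + 2) vanishes at x ∈ {-2, -1, 4}; Q'(y) = 2y - 8 vanishes at y ∈ {4}.
Local minima of P (where P''>0): P(-2)=32, P(4)=-832. Local minima of Q: Q(4)=-16.
So the global minimum of F is P(4) + Q(4) + 4 = -832 − 16 + 4 = -844, attained at (4, 4).

(4, 4)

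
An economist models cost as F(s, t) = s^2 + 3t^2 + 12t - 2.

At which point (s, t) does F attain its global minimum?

(0, -2)

F(s,t) separates as P(s) + Q(t) − 2, so its minimum is min P + min Q − 2.
P'(s) = 2s vanishes at s ∈ {0}; Q'(t) = 6(t + 2) vanishes at t ∈ {-2}.
Local minima of P (where P''>0): P(0)=0. Local minima of Q: Q(-2)=-12.
So the global minimum of F is P(0) + Q(-2) − 2 = 0 − 12 − 2 = -14, attained at (0, -2).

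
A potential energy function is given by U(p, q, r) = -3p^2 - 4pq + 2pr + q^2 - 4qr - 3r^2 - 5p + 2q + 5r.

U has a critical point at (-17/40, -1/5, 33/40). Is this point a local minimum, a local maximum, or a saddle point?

The Hessian is constant: H = [[-6, -4, 2], [-4, 2, -4], [2, -4, -6]].
Leading principal minors: Δ₁ = -6, Δ₂ = -28, Δ₃ = 320.
The minors fit neither the all-positive nor the alternating-sign pattern, so H is indefinite: a saddle point.

saddle point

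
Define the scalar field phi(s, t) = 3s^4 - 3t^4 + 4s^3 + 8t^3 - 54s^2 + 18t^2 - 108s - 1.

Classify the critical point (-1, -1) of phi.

The mixed partial ∂²phi/∂s∂t is 0, so the Hessian at any point is diag(phi_ss, phi_tt) = diag(12(3s^2 + 2s - 9), 12(-3t^2 + 4t + 3)).
At (-1, -1): H = diag(-96, -48).
Both eigenvalues are negative, so H is negative definite: a local maximum.

local maximum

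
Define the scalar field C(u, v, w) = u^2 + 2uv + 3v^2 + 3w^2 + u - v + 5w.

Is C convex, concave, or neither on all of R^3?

C is quadratic, so its Hessian is the constant matrix H = [[2, 2, 0], [2, 6, 0], [0, 0, 6]].
Leading principal minors: 2, 8, 48.
All positive ⇒ H ≻ 0 ⇒ convex.

convex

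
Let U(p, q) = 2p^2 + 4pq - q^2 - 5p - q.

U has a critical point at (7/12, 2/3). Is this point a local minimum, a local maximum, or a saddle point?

saddle point

The Hessian of U is constant: H = [[4, 4], [4, -2]].
det(H) = 4·(-2) − 4² = -24.
Since det(H) < 0, H is indefinite and the critical point is a saddle point.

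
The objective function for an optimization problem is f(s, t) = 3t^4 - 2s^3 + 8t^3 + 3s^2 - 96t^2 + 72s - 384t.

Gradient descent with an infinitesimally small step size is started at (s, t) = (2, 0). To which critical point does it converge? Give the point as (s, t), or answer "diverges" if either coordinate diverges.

f is separable, so gradient descent decouples: s follows -∂f/∂s, t follows -∂f/∂t.
∂f/∂s = -6(s - 4)(s + 3); at s=2 this is 60, so s decreases.
∂f/∂t = 12(t - 4)(t + 2)(t + 4); at t=0 this is -384, so t increases.
s converges to its nearest critical value -3 (a local min of the s-part); t converges to 4. The iterate converges to (-3, 4).

(-3, 4)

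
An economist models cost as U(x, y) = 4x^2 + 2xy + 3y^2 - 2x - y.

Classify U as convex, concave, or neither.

U is quadratic, so its Hessian is the constant matrix H = [[8, 2], [2, 6]].
det(H) = 44, tr(H) = 14.
det(H) > 0 and tr(H) > 0, so H is positive definite everywhere: convex.

convex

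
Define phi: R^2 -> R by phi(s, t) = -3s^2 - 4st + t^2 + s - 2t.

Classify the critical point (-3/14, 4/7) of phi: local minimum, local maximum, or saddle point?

saddle point

The Hessian of phi is constant: H = [[-6, -4], [-4, 2]].
det(H) = (-6)·2 − (-4)² = -28.
Since det(H) < 0, H is indefinite and the critical point is a saddle point.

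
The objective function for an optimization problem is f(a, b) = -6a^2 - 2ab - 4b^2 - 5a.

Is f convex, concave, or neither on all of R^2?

f is quadratic, so its Hessian is the constant matrix H = [[-12, -2], [-2, -8]].
det(H) = 92, tr(H) = -20.
det(H) > 0 and tr(H) < 0, so H is negative definite everywhere: concave.

concave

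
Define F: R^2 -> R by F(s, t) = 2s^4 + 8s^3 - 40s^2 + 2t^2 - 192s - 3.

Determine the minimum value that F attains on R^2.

-561

F(s,t) separates as P(s) + Q(t) − 3, so its minimum is min P + min Q − 3.
P'(s) = 8(s - 3)(s + 2)(s + 4) vanishes at s ∈ {-4, -2, 3}; Q'(t) = 4t vanishes at t ∈ {0}.
Local minima of P (where P''>0): P(-4)=128, P(3)=-558. Local minima of Q: Q(0)=0.
So the global minimum of F is P(3) + Q(0) − 3 = -558 + 0 − 3 = -561, attained at (3, 0).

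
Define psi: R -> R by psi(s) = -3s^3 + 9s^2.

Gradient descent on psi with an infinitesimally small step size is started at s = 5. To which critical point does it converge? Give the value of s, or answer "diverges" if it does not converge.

diverges

psi'(s) = -9s(s - 2), so psi'(5) = -135.
Gradient descent moves in the -psi' direction, i.e. s is increasing.
There is no critical point above s=5, and psi' keeps the same sign, so the iterate runs off to +∞.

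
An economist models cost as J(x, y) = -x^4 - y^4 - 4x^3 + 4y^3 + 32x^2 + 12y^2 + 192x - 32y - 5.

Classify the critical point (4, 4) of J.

local maximum

The mixed partial ∂²J/∂x∂y is 0, so the Hessian at any point is diag(J_xx, J_yy) = diag(4(-3x^2 - 6x + 16), 12(-y^2 + 2y + 2)).
At (4, 4): H = diag(-224, -72).
Both eigenvalues are negative, so H is negative definite: a local maximum.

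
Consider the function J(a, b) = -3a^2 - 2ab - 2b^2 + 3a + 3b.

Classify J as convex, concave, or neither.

concave

J is quadratic, so its Hessian is the constant matrix H = [[-6, -2], [-2, -4]].
det(H) = 20, tr(H) = -10.
det(H) > 0 and tr(H) < 0, so H is negative definite everywhere: concave.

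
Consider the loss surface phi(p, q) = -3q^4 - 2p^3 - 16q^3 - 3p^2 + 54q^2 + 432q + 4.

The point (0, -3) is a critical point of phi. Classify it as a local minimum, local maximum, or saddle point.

saddle point

The mixed partial ∂²phi/∂p∂q is 0, so the Hessian at any point is diag(phi_pp, phi_qq) = diag(-6(2p + 1), 12(-3q^2 - 8q + 9)).
At (0, -3): H = diag(-6, 72).
The eigenvalues have opposite signs, so H is indefinite: a saddle point.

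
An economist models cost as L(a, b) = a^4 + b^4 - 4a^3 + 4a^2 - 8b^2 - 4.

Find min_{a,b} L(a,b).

L(a,b) separates as P(a) + Q(b) − 4, so its minimum is min P + min Q − 4.
P'(a) = 4a(a - 2)(a - 1) vanishes at a ∈ {0, 1, 2}; Q'(b) = 4b(b - 2)(b + 2) vanishes at b ∈ {-2, 0, 2}.
Local minima of P (where P''>0): P(0)=0, P(2)=0. Local minima of Q: Q(-2)=-16, Q(2)=-16.
So the global minimum of L is P(0) + Q(-2) − 4 = 0 − 16 − 4 = -20, attained at (0, -2).

-20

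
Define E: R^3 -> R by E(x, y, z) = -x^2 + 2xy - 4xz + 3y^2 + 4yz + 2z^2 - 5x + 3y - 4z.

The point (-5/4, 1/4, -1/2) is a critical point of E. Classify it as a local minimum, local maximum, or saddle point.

The Hessian is constant: H = [[-2, 2, -4], [2, 6, 4], [-4, 4, 4]].
Leading principal minors: Δ₁ = -2, Δ₂ = -16, Δ₃ = -192.
The minors fit neither the all-positive nor the alternating-sign pattern, so H is indefinite: a saddle point.

saddle point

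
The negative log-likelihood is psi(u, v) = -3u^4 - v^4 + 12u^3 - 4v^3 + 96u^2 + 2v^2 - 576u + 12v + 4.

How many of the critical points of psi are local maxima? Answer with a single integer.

4

psi separates as a function of u plus a function of v, so ∇psi=0 decouples.
∂psi/∂u = -12(u - 4)(u - 3)(u + 4) = 0 at u ∈ {-4, 3, 4}; ∂psi/∂v = -4(v - 1)(v + 1)(v + 3) = 0 at v ∈ {-3, -1, 1}.
The Hessian is diagonal: diag(psi_uu, psi_vv). Second derivatives: psi_uu(-4)=-672, psi_uu(3)=84, psi_uu(4)=-96; psi_vv(-3)=-32, psi_vv(-1)=16, psi_vv(1)=-32.
Local maxima occur where both diagonal entries negative: (-4, -3), (-4, 1), (4, -3), (4, 1). Count: 4.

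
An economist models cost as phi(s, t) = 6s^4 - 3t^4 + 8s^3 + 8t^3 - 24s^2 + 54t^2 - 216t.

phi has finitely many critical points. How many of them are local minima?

phi separates as a function of s plus a function of t, so ∇phi=0 decouples.
∂phi/∂s = 24s(s - 1)(s + 2) = 0 at s ∈ {-2, 0, 1}; ∂phi/∂t = -12(t - 3)(t - 2)(t + 3) = 0 at t ∈ {-3, 2, 3}.
The Hessian is diagonal: diag(phi_ss, phi_tt). Second derivatives: phi_ss(-2)=144, phi_ss(0)=-48, phi_ss(1)=72; phi_tt(-3)=-360, phi_tt(2)=60, phi_tt(3)=-72.
Local minima occur where both diagonal entries positive: (-2, 2), (1, 2). Count: 2.

2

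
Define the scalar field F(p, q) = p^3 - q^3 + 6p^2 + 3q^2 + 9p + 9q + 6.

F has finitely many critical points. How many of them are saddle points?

F separates as a function of p plus a function of q, so ∇F=0 decouples.
∂F/∂p = 3(p + 1)(p + 3) = 0 at p ∈ {-3, -1}; ∂F/∂q = -3(q - 3)(q + 1) = 0 at q ∈ {-1, 3}.
The Hessian is diagonal: diag(F_pp, F_qq). Second derivatives: F_pp(-3)=-6, F_pp(-1)=6; F_qq(-1)=12, F_qq(3)=-12.
Saddle points occur where the two diagonal entries have opposite signs: (-3, -1), (-1, 3). Count: 2.

2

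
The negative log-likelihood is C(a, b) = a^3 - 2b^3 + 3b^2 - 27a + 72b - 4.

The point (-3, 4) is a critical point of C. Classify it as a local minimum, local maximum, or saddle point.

local maximum

The mixed partial ∂²C/∂a∂b is 0, so the Hessian at any point is diag(C_aa, C_bb) = diag(6a, 6(-2b + 1)).
At (-3, 4): H = diag(-18, -42).
Both eigenvalues are negative, so H is negative definite: a local maximum.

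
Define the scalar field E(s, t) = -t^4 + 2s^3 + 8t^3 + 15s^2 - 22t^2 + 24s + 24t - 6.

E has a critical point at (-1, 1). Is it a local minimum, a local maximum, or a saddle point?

saddle point

The mixed partial ∂²E/∂s∂t is 0, so the Hessian at any point is diag(E_ss, E_tt) = diag(6(2s + 5), 4(-3t^2 + 12t - 11)).
At (-1, 1): H = diag(18, -8).
The eigenvalues have opposite signs, so H is indefinite: a saddle point.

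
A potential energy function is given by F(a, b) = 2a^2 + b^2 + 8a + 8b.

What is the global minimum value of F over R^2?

-24

F(a,b) separates as P(a) + Q(b), so its minimum is min P + min Q.
P'(a) = 4a + 8 vanishes at a ∈ {-2}; Q'(b) = 2b + 8 vanishes at b ∈ {-4}.
Local minima of P (where P''>0): P(-2)=-8. Local minima of Q: Q(-4)=-16.
So the global minimum of F is P(-2) + Q(-4) = -8 − 16 = -24, attained at (-2, -4).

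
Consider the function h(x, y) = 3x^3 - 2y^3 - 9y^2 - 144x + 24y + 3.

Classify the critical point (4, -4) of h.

The mixed partial ∂²h/∂x∂y is 0, so the Hessian at any point is diag(h_xx, h_yy) = diag(18x, -6(2y + 3)).
At (4, -4): H = diag(72, 30).
Both eigenvalues are positive, so H is positive definite: a local minimum.

local minimum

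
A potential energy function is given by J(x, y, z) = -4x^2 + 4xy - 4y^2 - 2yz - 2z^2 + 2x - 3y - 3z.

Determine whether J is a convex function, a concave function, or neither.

concave

J is quadratic, so its Hessian is the constant matrix H = [[-8, 4, 0], [4, -8, -2], [0, -2, -4]].
Leading principal minors: -8, 48, -160.
Signs alternate −, +, − ⇒ H ≺ 0 ⇒ concave.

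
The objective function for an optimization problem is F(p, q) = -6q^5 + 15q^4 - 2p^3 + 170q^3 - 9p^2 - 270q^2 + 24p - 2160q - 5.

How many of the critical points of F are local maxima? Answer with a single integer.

F separates as a function of p plus a function of q, so ∇F=0 decouples.
∂F/∂p = -6(p - 1)(p + 4) = 0 at p ∈ {-4, 1}; ∂F/∂q = -30(q - 4)(q - 3)(q + 2)(q + 3) = 0 at q ∈ {-3, -2, 3, 4}.
The Hessian is diagonal: diag(F_pp, F_qq). Second derivatives: F_pp(-4)=30, F_pp(1)=-30; F_qq(-3)=1260, F_qq(-2)=-900, F_qq(3)=900, F_qq(4)=-1260.
Local maxima occur where both diagonal entries negative: (1, -2), (1, 4). Count: 2.

2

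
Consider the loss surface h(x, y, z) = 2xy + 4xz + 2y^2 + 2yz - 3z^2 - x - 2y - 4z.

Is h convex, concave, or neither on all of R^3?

h is quadratic, so its Hessian is the constant matrix H = [[0, 2, 4], [2, 4, 2], [4, 2, -6]].
Leading principal minors: 0, -4, -8.
Neither pattern holds ⇒ H is indefinite ⇒ neither convex nor concave.

neither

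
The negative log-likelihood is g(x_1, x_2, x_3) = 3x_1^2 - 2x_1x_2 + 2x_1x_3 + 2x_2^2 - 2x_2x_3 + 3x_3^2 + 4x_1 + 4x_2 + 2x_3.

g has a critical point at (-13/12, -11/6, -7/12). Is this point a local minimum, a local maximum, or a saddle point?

The Hessian is constant: H = [[6, -2, 2], [-2, 4, -2], [2, -2, 6]].
Leading principal minors: Δ₁ = 6, Δ₂ = 20, Δ₃ = 96.
All leading minors are positive, so H is positive definite: a local minimum.

local minimum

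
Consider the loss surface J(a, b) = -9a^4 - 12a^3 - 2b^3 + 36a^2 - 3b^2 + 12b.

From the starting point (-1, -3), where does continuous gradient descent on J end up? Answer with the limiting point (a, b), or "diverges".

(0, -2)

J is separable, so gradient descent decouples: a follows -∂J/∂a, b follows -∂J/∂b.
∂J/∂a = -36a(a - 1)(a + 2); at a=-1 this is -72, so a increases.
∂J/∂b = -6(b - 1)(b + 2); at b=-3 this is -24, so b increases.
a converges to its nearest critical value 0 (a local min of the a-part); b converges to -2. The iterate converges to (0, -2).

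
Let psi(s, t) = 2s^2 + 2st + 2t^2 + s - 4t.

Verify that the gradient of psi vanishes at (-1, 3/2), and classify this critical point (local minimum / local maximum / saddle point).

local minimum

∇psi = (4s + 2t + 1, 2s + 4t - 4); substituting (-1, 3/2) gives ∇psi = (0, 0), so (-1, 3/2) is indeed a critical point.
The Hessian of psi is constant: H = [[4, 2], [2, 4]].
det(H) = 4·4 − 2² = 12.
det(H) > 0 and tr(H) = 8 > 0, so H is positive definite and the point is a local minimum.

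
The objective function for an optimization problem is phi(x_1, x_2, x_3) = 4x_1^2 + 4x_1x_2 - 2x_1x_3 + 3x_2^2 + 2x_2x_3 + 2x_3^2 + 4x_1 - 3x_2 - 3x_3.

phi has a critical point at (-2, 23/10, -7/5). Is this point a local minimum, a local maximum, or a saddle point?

local minimum

The Hessian is constant: H = [[8, 4, -2], [4, 6, 2], [-2, 2, 4]].
Leading principal minors: Δ₁ = 8, Δ₂ = 32, Δ₃ = 40.
All leading minors are positive, so H is positive definite: a local minimum.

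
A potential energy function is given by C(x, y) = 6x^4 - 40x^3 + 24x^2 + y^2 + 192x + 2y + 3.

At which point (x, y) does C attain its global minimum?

C(x,y) separates as P(x) + Q(y) + 3, so its minimum is min P + min Q + 3.
P'(x) = 24(x - 4)(x - 2)(x + 1) vanishes at x ∈ {-1, 2, 4}; Q'(y) = 2y + 2 vanishes at y ∈ {-1}.
Local minima of P (where P''>0): P(-1)=-122, P(4)=128. Local minima of Q: Q(-1)=-1.
So the global minimum of C is P(-1) + Q(-1) + 3 = -122 − 1 + 3 = -120, attained at (-1, -1).

(-1, -1)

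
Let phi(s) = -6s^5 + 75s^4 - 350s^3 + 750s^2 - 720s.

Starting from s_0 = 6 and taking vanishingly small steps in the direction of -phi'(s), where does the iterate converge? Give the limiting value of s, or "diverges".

phi'(s) = -30(s - 4)(s - 3)(s - 2)(s - 1), so phi'(6) = -3600.
Gradient descent moves in the -phi' direction, i.e. s is increasing.
There is no critical point above s=6, and phi' keeps the same sign, so the iterate runs off to +∞.

diverges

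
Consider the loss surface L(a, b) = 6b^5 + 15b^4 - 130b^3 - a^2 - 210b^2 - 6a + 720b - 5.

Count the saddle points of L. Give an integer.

2

L separates as a function of a plus a function of b, so ∇L=0 decouples.
∂L/∂a = -2(a + 3) = 0 at a ∈ {-3}; ∂L/∂b = 30(b - 3)(b - 1)(b + 2)(b + 4) = 0 at b ∈ {-4, -2, 1, 3}.
The Hessian is diagonal: diag(L_aa, L_bb). Second derivatives: L_aa(-3)=-2; L_bb(-4)=-2100, L_bb(-2)=900, L_bb(1)=-900, L_bb(3)=2100.
Saddle points occur where the two diagonal entries have opposite signs: (-3, -2), (-3, 3). Count: 2.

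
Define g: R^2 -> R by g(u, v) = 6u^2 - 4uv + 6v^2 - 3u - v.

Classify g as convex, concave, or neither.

convex

g is quadratic, so its Hessian is the constant matrix H = [[12, -4], [-4, 12]].
det(H) = 128, tr(H) = 24.
det(H) > 0 and tr(H) > 0, so H is positive definite everywhere: convex.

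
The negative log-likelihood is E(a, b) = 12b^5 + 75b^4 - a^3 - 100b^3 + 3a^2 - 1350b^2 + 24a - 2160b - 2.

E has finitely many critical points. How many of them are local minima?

2

E separates as a function of a plus a function of b, so ∇E=0 decouples.
∂E/∂a = -3(a - 4)(a + 2) = 0 at a ∈ {-2, 4}; ∂E/∂b = 60(b - 3)(b + 1)(b + 3)(b + 4) = 0 at b ∈ {-4, -3, -1, 3}.
The Hessian is diagonal: diag(E_aa, E_bb). Second derivatives: E_aa(-2)=18, E_aa(4)=-18; E_bb(-4)=-1260, E_bb(-3)=720, E_bb(-1)=-1440, E_bb(3)=10080.
Local minima occur where both diagonal entries positive: (-2, -3), (-2, 3). Count: 2.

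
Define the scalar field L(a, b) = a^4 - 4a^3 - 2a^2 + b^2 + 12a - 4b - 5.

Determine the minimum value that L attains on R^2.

L(a,b) separates as P(a) + Q(b) − 5, so its minimum is min P + min Q − 5.
P'(a) = 4(a - 3)(a - 1)(a + 1) vanishes at a ∈ {-1, 1, 3}; Q'(b) = 2b - 4 vanishes at b ∈ {2}.
Local minima of P (where P''>0): P(-1)=-9, P(3)=-9. Local minima of Q: Q(2)=-4.
So the global minimum of L is P(-1) + Q(2) − 5 = -9 − 4 − 5 = -18, attained at (-1, 2).

-18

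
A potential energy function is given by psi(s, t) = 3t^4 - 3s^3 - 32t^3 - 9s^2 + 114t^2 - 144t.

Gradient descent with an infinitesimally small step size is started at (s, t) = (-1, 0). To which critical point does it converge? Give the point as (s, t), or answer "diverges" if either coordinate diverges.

psi is separable, so gradient descent decouples: s follows -∂psi/∂s, t follows -∂psi/∂t.
∂psi/∂s = -9s(s + 2); at s=-1 this is 9, so s decreases.
∂psi/∂t = 12(t - 4)(t - 3)(t - 1); at t=0 this is -144, so t increases.
s converges to its nearest critical value -2 (a local min of the s-part); t converges to 1. The iterate converges to (-2, 1).

(-2, 1)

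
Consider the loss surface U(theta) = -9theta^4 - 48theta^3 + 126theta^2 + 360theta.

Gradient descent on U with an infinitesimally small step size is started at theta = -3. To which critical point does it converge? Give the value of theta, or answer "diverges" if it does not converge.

-1

U'(theta) = -36(theta - 2)(theta + 1)(theta + 5), so U'(-3) = -720.
Gradient descent moves in the -U' direction, i.e. theta is increasing.
The nearest critical point in that direction is theta = -1, where U'' = 432 > 0 (a local minimum). The iterate converges there.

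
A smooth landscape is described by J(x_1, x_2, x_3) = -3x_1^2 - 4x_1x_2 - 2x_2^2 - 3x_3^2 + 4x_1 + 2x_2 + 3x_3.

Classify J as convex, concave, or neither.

J is quadratic, so its Hessian is the constant matrix H = [[-6, -4, 0], [-4, -4, 0], [0, 0, -6]].
Leading principal minors: -6, 8, -48.
Signs alternate −, +, − ⇒ H ≺ 0 ⇒ concave.

concave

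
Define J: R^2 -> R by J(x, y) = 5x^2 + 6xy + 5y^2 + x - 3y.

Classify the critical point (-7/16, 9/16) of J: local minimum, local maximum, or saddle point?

local minimum

The Hessian of J is constant: H = [[10, 6], [6, 10]].
det(H) = 10·10 − 6² = 64.
det(H) > 0 and tr(H) = 20 > 0, so H is positive definite and the point is a local minimum.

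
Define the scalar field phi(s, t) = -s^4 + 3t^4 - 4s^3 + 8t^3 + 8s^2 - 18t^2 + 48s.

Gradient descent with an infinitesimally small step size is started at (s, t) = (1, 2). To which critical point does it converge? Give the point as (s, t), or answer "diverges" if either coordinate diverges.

(-2, 1)

phi is separable, so gradient descent decouples: s follows -∂phi/∂s, t follows -∂phi/∂t.
∂phi/∂s = -4(s - 2)(s + 2)(s + 3); at s=1 this is 48, so s decreases.
∂phi/∂t = 12t(t - 1)(t + 3); at t=2 this is 120, so t decreases.
s converges to its nearest critical value -2 (a local min of the s-part); t converges to 1. The iterate converges to (-2, 1).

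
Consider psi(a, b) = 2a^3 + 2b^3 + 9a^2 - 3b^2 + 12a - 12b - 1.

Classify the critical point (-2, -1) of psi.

local maximum

The mixed partial ∂²psi/∂a∂b is 0, so the Hessian at any point is diag(psi_aa, psi_bb) = diag(6(2a + 3), 6(2b - 1)).
At (-2, -1): H = diag(-6, -18).
Both eigenvalues are negative, so H is negative definite: a local maximum.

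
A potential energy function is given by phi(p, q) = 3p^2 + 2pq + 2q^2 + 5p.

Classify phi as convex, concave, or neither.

convex

phi is quadratic, so its Hessian is the constant matrix H = [[6, 2], [2, 4]].
det(H) = 20, tr(H) = 10.
det(H) > 0 and tr(H) > 0, so H is positive definite everywhere: convex.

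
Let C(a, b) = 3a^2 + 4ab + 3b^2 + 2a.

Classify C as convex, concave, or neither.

C is quadratic, so its Hessian is the constant matrix H = [[6, 4], [4, 6]].
det(H) = 20, tr(H) = 12.
det(H) > 0 and tr(H) > 0, so H is positive definite everywhere: convex.

convex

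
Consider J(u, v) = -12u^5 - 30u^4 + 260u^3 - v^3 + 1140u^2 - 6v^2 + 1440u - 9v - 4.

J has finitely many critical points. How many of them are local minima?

J separates as a function of u plus a function of v, so ∇J=0 decouples.
∂J/∂u = -60(u - 4)(u + 1)(u + 2)(u + 3) = 0 at u ∈ {-3, -2, -1, 4}; ∂J/∂v = -3(v + 1)(v + 3) = 0 at v ∈ {-3, -1}.
The Hessian is diagonal: diag(J_uu, J_vv). Second derivatives: J_uu(-3)=840, J_uu(-2)=-360, J_uu(-1)=600, J_uu(4)=-12600; J_vv(-3)=6, J_vv(-1)=-6.
Local minima occur where both diagonal entries positive: (-3, -3), (-1, -3). Count: 2.

2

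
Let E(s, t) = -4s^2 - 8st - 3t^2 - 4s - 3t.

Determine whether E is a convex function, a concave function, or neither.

neither

E is quadratic, so its Hessian is the constant matrix H = [[-8, -8], [-8, -6]].
det(H) = -16, tr(H) = -14.
det(H) < 0, so H is indefinite: neither convex nor concave.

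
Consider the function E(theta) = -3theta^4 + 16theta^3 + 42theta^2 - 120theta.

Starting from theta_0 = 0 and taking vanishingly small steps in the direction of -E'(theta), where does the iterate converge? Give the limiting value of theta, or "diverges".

E'(theta) = -12(theta - 5)(theta - 1)(theta + 2), so E'(0) = -120.
Gradient descent moves in the -E' direction, i.e. theta is increasing.
The nearest critical point in that direction is theta = 1, where E'' = 144 > 0 (a local minimum). The iterate converges there.

1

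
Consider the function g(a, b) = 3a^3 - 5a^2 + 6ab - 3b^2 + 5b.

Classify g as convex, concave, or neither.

neither

The term 3a^3 is cubic, so the Hessian is not constant.
∂²g/∂a² = 18a - 10, which takes both signs as a varies (negative for sufficiently negative a). A diagonal entry of the Hessian changing sign means the Hessian is neither positive- nor negative-semidefinite on all of R^2.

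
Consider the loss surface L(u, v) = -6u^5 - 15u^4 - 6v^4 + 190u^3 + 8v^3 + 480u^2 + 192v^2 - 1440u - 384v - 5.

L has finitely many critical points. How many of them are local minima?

2

L separates as a function of u plus a function of v, so ∇L=0 decouples.
∂L/∂u = -30(u - 4)(u - 1)(u + 3)(u + 4) = 0 at u ∈ {-4, -3, 1, 4}; ∂L/∂v = -24(v - 4)(v - 1)(v + 4) = 0 at v ∈ {-4, 1, 4}.
The Hessian is diagonal: diag(L_uu, L_vv). Second derivatives: L_uu(-4)=1200, L_uu(-3)=-840, L_uu(1)=1800, L_uu(4)=-5040; L_vv(-4)=-960, L_vv(1)=360, L_vv(4)=-576.
Local minima occur where both diagonal entries positive: (-4, 1), (1, 1). Count: 2.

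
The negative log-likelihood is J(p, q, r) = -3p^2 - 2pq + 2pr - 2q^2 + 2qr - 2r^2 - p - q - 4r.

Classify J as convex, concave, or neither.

concave

J is quadratic, so its Hessian is the constant matrix H = [[-6, -2, 2], [-2, -4, 2], [2, 2, -4]].
Leading principal minors: -6, 20, -56.
Signs alternate −, +, − ⇒ H ≺ 0 ⇒ concave.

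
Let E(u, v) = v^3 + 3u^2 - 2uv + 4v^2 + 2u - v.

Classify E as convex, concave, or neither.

neither

The term v^3 is cubic, so the Hessian is not constant.
∂²E/∂v² = 6v + 8, which takes both signs as v varies (negative for sufficiently negative v). A diagonal entry of the Hessian changing sign means the Hessian is neither positive- nor negative-semidefinite on all of R^2.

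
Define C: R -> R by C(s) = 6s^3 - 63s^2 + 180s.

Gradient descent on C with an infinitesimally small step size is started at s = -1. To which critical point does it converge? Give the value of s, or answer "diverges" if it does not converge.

C'(s) = 18(s - 5)(s - 2), so C'(-1) = 324.
Gradient descent moves in the -C' direction, i.e. s is decreasing.
There is no critical point below s=-1, and C' keeps the same sign, so the iterate runs off to −∞.

diverges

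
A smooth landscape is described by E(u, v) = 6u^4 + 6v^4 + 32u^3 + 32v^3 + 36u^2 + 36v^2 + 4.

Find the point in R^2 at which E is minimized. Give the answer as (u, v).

(-3, -3)

E(u,v) separates as P(u) + Q(v) + 4, so its minimum is min P + min Q + 4.
P'(u) = 24u(u + 1)(u + 3) vanishes at u ∈ {-3, -1, 0}; Q'(v) = 24v(v + 1)(v + 3) vanishes at v ∈ {-3, -1, 0}.
Local minima of P (where P''>0): P(-3)=-54, P(0)=0. Local minima of Q: Q(-3)=-54, Q(0)=0.
So the global minimum of E is P(-3) + Q(-3) + 4 = -54 − 54 + 4 = -104, attained at (-3, -3).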